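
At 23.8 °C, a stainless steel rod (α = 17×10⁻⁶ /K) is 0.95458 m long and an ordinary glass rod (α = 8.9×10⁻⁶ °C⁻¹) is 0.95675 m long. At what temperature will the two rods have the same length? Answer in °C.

T = 305.2 °C

L₁(1 + α₁ΔT) = L₂(1 + α₂ΔT) ⇒ ΔT = (L₂ − L₁)/(α₁L₁ − α₂L₂)
L₂ − L₁ = 0.95675 − 0.95458 = 2.17×10⁻³ m
α₁L₁ − α₂L₂ = 17×10⁻⁶×0.95458 − 8.9×10⁻⁶×0.95675 = 7.712785×10⁻⁶ m/K
ΔT = 2.17×10⁻³ / 7.712785×10⁻⁶ = 281.351 K
T = 23.8 + 281.351 = 305.151 °C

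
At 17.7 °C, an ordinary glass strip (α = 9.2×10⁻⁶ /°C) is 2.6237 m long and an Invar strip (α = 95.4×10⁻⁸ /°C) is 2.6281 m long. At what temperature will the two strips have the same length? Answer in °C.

Equal length when α₁L₁ΔT − α₂L₂ΔT = L₂ − L₁ = 4.40×10⁻³ m
α₁L₁ = 2.413804×10⁻⁵, α₂L₂ = 2.5072074×10⁻⁶ → Δ(αL) = 2.16308326×10⁻⁵ m/K
ΔT = 4.40×10⁻³ / 2.16308326×10⁻⁵ = 203.413 K, so T = 17.7 + 203.413 = 221.113 °C

T = 221.1 °C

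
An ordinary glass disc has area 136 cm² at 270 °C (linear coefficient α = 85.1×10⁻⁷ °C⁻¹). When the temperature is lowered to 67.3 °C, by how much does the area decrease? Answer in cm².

Area coefficient ≈ 2α; |ΔT| = 202.7 K
ΔA = 2αA₀ΔT = 2(85.1×10⁻⁷)(136)(202.7) = 0.469 cm²

ΔA = 0.469 cm²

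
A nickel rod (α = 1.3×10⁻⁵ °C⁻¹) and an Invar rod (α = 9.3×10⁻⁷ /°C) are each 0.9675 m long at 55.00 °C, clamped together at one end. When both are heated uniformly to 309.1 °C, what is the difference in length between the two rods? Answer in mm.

ΔT = 254.10 K
nickel: ΔL = 1.3×10⁻⁵ × 0.9675 m × 254.10 = 3.1959×10⁻³ m = 3.1959 mm
Invar: ΔL = 9.3×10⁻⁷ × 0.9675 m × 254.10 = 2.2863×10⁻⁴ m = 0.22863 mm
difference = 3.1959 − 0.22863 = 2.96727 mm

2.97 mm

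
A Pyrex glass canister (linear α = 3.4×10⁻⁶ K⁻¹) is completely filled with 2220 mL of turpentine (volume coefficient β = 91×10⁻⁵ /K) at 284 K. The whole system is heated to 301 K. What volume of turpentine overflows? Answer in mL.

The canister also expands: β_container ≈ 3α = 1.02×10⁻⁵ /K
Net overflow = V₀(β_liq − 3α_cont)ΔT
β − 3α = 9.10×10⁻⁴ − 1.02×10⁻⁵ = 8.998×10⁻⁴ /K; ΔT = 17 K
ΔV = 2220 × 8.998×10⁻⁴ × 17 = 34.0 mL

34.0 mL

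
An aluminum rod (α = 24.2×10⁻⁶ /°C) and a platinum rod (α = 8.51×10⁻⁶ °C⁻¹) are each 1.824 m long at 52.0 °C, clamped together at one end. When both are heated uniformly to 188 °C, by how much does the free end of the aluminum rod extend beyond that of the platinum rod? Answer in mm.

3.89 mm

ΔT = 136.0 K
aluminum: ΔL = 24.2×10⁻⁶ × 1.824 m × 136.0 = 6.0031×10⁻³ m = 6.0031 mm
platinum: ΔL = 8.51×10⁻⁶ × 1.824 m × 136.0 = 2.1110×10⁻³ m = 2.1110 mm
difference = 6.0031 − 2.1110 = 3.8921 mm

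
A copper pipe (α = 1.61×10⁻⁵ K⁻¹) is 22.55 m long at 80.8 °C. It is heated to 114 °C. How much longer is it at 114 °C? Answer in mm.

ΔL = 12.1 mm

|ΔT| = |114 − 80.8| = 33.2 K
ΔL = αL₀ΔT = (1.61×10⁻⁵)(22.55)(33.2) = 1.21×10⁻² m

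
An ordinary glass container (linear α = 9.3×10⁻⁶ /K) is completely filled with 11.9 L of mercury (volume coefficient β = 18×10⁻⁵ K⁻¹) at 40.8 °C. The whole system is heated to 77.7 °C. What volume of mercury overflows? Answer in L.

0.0668 L

The container also expands: β_container ≈ 3α = 2.79×10⁻⁵ /K
Net overflow = V₀(β_liq − 3α_cont)ΔT
β − 3α = 1.80×10⁻⁴ − 2.79×10⁻⁵ = 1.521×10⁻⁴ /K; ΔT = 36.9 K
ΔV = 11.9 × 1.521×10⁻⁴ × 36.9 = 0.0668 L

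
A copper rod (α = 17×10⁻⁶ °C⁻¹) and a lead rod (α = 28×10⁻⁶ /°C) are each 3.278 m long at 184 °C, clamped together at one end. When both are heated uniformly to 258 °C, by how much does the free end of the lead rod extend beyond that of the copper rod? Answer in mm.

2.67 mm

ΔT = 74 K
copper: ΔL = 17×10⁻⁶ × 3.278 m × 74 = 4.1237×10⁻³ m = 4.1237 mm
lead: ΔL = 28×10⁻⁶ × 3.278 m × 74 = 6.7920×10⁻³ m = 6.7920 mm
difference = 6.7920 − 4.1237 = 2.6683 mm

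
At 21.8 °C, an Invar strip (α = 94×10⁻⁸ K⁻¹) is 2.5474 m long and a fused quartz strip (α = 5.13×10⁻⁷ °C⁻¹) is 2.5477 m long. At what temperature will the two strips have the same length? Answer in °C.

Equal length when α₁L₁ΔT − α₂L₂ΔT = L₂ − L₁ = 3.00×10⁻⁴ m
α₁L₁ = 2.394556×10⁻⁶, α₂L₂ = 1.3069701×10⁻⁶ → Δ(αL) = 1.0875859×10⁻⁶ m/K
ΔT = 3.00×10⁻⁴ / 1.0875859×10⁻⁶ = 275.840 K, so T = 21.8 + 275.840 = 297.640 °C

T = 297.6 °C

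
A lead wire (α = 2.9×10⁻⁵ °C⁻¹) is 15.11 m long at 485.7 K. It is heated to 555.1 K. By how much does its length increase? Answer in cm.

|ΔT| = |555.1 − 485.7| = 69.4 K
ΔL = αL₀ΔT = (2.9×10⁻⁵)(15.11)(69.4) = 3.04×10⁻² m

ΔL = 3.04 cm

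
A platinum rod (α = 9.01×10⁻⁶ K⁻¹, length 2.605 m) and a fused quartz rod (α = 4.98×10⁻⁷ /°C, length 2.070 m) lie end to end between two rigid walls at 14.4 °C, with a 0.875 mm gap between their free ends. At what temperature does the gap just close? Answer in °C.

T = 50.1 °C

α₁L₁ = 2.347105×10⁻⁵ m/K, α₂L₂ = 1.03086×10⁻⁶ m/K → total 2.450191×10⁻⁵ m/K
ΔT = g/(α₁L₁+α₂L₂) = 8.75×10⁻⁴ / 2.450191×10⁻⁵ = 35.712 K
T = 14.4 + 35.712 = 50.112 °C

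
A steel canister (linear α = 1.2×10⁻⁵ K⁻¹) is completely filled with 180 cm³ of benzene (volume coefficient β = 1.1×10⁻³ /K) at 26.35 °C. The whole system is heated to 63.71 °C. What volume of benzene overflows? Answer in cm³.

7.16 cm³

The canister also expands: β_container ≈ 3α = 3.6×10⁻⁵ /K
Net overflow = V₀(β_liq − 3α_cont)ΔT
β − 3α = 1.10×10⁻³ − 3.6×10⁻⁵ = 1.064×10⁻³ /K; ΔT = 37.36 K
ΔV = 180 × 1.064×10⁻³ × 37.36 = 7.16 cm³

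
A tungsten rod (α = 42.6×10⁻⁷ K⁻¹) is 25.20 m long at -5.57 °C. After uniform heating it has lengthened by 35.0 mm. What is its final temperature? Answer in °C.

T = 320 °C

ΔL = αL₀ΔT ⇒ ΔT = ΔL / (αL₀)
ΔT = 35.0×10⁻³ m / (42.6×10⁻⁷ × 25.20 m) = 326.03 K
T = -5.57 + 326.03 = 320.46 °C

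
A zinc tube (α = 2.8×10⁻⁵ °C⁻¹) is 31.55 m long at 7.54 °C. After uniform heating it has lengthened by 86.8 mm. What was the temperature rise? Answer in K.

ΔL = αL₀ΔT ⇒ ΔT = ΔL / (αL₀)
ΔT = 86.8×10⁻³ m / (2.8×10⁻⁵ × 31.55 m) = 98.257 K

ΔT = 98.3 K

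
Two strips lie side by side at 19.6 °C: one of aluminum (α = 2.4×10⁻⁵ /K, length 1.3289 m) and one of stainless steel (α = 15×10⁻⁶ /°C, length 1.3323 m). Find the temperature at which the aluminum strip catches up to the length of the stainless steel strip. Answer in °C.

T = 305.1 °C

L₁(1 + α₁ΔT) = L₂(1 + α₂ΔT) ⇒ ΔT = (L₂ − L₁)/(α₁L₁ − α₂L₂)
L₂ − L₁ = 1.3323 − 1.3289 = 3.40×10⁻³ m
α₁L₁ − α₂L₂ = 2.4×10⁻⁵×1.3289 − 15×10⁻⁶×1.3323 = 1.19091×10⁻⁵ m/K
ΔT = 3.40×10⁻³ / 1.19091×10⁻⁵ = 285.496 K
T = 19.6 + 285.496 = 305.096 °C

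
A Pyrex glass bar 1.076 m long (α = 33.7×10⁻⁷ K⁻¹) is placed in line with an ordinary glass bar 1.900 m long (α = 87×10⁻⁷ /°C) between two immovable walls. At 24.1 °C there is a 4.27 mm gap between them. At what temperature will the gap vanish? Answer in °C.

Gap closes when ΔL₁ + ΔL₂ = 4.27 mm = 4.27×10⁻³ m
(α₁L₁ + α₂L₂)ΔT = g
α₁L₁ + α₂L₂ = 33.7×10⁻⁷×1.076 + 87×10⁻⁷×1.900 = 2.015612×10⁻⁵ m/K
ΔT = 4.27×10⁻³ / 2.015612×10⁻⁵ = 211.85 K
T = 24.1 + 211.85 = 235.95 °C

T = 236 °C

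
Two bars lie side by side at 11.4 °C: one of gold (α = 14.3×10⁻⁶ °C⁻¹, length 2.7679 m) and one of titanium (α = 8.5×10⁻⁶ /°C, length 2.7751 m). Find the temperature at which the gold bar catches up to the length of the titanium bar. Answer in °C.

T = 461.6 °C

L₁(1 + α₁ΔT) = L₂(1 + α₂ΔT) ⇒ ΔT = (L₂ − L₁)/(α₁L₁ − α₂L₂)
L₂ − L₁ = 2.7751 − 2.7679 = 7.20×10⁻³ m
α₁L₁ − α₂L₂ = 14.3×10⁻⁶×2.7679 − 8.5×10⁻⁶×2.7751 = 1.599262×10⁻⁵ m/K
ΔT = 7.20×10⁻³ / 1.599262×10⁻⁵ = 450.208 K
T = 11.4 + 450.208 = 461.608 °C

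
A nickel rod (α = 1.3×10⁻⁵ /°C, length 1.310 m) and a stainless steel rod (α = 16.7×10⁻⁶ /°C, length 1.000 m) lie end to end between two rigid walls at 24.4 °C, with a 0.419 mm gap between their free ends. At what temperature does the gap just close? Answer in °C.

α₁L₁ = 1.703×10⁻⁵ m/K, α₂L₂ = 1.670×10⁻⁵ m/K → total 3.373×10⁻⁵ m/K
ΔT = g/(α₁L₁+α₂L₂) = 4.19×10⁻⁴ / 3.373×10⁻⁵ = 12.422 K
T = 24.4 + 12.422 = 36.822 °C

T = 36.8 °C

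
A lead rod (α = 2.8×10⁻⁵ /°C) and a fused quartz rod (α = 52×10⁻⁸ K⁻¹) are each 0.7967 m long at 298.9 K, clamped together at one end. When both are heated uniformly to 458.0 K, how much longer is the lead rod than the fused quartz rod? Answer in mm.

3.48 mm

ΔT = 159.1 K
lead: ΔL = 2.8×10⁻⁵ × 0.7967 m × 159.1 = 3.5491×10⁻³ m = 3.5491 mm
fused quartz: ΔL = 52×10⁻⁸ × 0.7967 m × 159.1 = 6.5913×10⁻⁵ m = 0.065913 mm
difference = 3.5491 − 0.065913 = 3.483187 mm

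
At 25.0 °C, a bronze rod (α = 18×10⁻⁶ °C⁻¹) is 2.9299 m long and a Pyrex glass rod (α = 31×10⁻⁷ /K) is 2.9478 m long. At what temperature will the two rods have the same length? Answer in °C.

Equal length when α₁L₁ΔT − α₂L₂ΔT = L₂ − L₁ = 1.79×10⁻² m
α₁L₁ = 5.27382×10⁻⁵, α₂L₂ = 9.13818×10⁻⁶ → Δ(αL) = 4.360002×10⁻⁵ m/K
ΔT = 1.79×10⁻² / 4.360002×10⁻⁵ = 410.550 K, so T = 25.0 + 410.550 = 435.550 °C

T = 435.6 °C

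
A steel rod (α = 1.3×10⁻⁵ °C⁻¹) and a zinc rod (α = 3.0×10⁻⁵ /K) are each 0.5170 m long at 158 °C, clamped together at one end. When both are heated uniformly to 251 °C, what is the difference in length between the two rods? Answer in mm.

ΔT = 93 K
steel: ΔL = 1.3×10⁻⁵ × 0.5170 m × 93 = 6.2505×10⁻⁴ m = 0.62505 mm
zinc: ΔL = 3.0×10⁻⁵ × 0.5170 m × 93 = 1.4424×10⁻³ m = 1.4424 mm
difference = 1.4424 − 0.62505 = 0.81735 mm

0.817 mm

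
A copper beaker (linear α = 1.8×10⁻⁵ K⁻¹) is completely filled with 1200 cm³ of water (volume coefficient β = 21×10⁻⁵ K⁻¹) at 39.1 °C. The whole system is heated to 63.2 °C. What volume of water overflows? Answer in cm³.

The beaker also expands: β_container ≈ 3α = 5.4×10⁻⁵ /K
Net overflow = V₀(β_liq − 3α_cont)ΔT
β − 3α = 2.10×10⁻⁴ − 5.4×10⁻⁵ = 1.56×10⁻⁴ /K; ΔT = 24.1 K
ΔV = 1200 × 1.56×10⁻⁴ × 24.1 = 4.51 cm³

4.51 cm³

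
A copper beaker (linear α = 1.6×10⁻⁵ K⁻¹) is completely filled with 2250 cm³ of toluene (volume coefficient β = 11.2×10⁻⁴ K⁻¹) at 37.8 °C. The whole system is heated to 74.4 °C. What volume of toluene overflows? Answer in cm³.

The beaker also expands: β_container ≈ 3α = 4.8×10⁻⁵ /K
Net overflow = V₀(β_liq − 3α_cont)ΔT
β − 3α = 1.12×10⁻³ − 4.8×10⁻⁵ = 1.072×10⁻³ /K; ΔT = 36.6 K
ΔV = 2250 × 1.072×10⁻³ × 36.6 = 88.3 cm³

88.3 cm³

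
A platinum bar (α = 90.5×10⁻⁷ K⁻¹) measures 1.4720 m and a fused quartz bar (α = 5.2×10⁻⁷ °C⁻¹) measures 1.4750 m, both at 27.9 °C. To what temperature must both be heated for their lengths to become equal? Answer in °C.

Equal length when α₁L₁ΔT − α₂L₂ΔT = L₂ − L₁ = 3.00×10⁻³ m
α₁L₁ = 1.33216×10⁻⁵, α₂L₂ = 7.670×10⁻⁷ → Δ(αL) = 1.25546×10⁻⁵ m/K
ΔT = 3.00×10⁻³ / 1.25546×10⁻⁵ = 238.956 K, so T = 27.9 + 238.956 = 266.856 °C

T = 266.9 °C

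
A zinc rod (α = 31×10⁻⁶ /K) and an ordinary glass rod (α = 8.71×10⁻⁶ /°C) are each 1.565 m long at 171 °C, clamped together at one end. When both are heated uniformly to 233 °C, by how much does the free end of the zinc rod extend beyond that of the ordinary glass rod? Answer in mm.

2.16 mm

ΔT = 62 K
zinc: ΔL = 31×10⁻⁶ × 1.565 m × 62 = 3.0079×10⁻³ m = 3.0079 mm
ordinary glass: ΔL = 8.71×10⁻⁶ × 1.565 m × 62 = 8.4513×10⁻⁴ m = 0.84513 mm
difference = 3.0079 − 0.84513 = 2.16277 mm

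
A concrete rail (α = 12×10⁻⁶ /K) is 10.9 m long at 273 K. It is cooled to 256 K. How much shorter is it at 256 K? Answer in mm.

ΔL = 2.22 mm

|ΔT| = |256 − 273| = 17 K
ΔL = αL₀ΔT = (12×10⁻⁶)(10.9)(17) = 2.22×10⁻³ m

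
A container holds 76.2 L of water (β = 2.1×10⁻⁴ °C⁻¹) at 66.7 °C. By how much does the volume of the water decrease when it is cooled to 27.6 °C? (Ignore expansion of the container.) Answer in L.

|ΔT| = |27.6 − 66.7| = 39.1 K
ΔV = βV₀ΔT = (2.1×10⁻⁴)(76.2)(39.1) = 0.626 L

ΔV = 0.626 L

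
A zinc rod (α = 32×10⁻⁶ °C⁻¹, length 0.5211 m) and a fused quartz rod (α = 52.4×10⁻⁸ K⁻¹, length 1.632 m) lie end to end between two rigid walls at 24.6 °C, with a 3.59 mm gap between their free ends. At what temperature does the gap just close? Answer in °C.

T = 229 °C

Gap closes when ΔL₁ + ΔL₂ = 3.59 mm = 3.59×10⁻³ m
(α₁L₁ + α₂L₂)ΔT = g
α₁L₁ + α₂L₂ = 32×10⁻⁶×0.5211 + 52.4×10⁻⁸×1.632 = 1.7530368×10⁻⁵ m/K
ΔT = 3.59×10⁻³ / 1.7530368×10⁻⁵ = 204.79 K
T = 24.6 + 204.79 = 229.39 °C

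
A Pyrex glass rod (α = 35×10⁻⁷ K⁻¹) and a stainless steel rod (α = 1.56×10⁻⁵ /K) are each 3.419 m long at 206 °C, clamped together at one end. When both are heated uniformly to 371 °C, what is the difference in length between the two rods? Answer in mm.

6.83 mm

ΔT = 165 K
Pyrex glass: ΔL = 35×10⁻⁷ × 3.419 m × 165 = 1.9745×10⁻³ m = 1.9745 mm
stainless steel: ΔL = 1.56×10⁻⁵ × 3.419 m × 165 = 8.8005×10⁻³ m = 8.8005 mm
difference = 8.8005 − 1.9745 = 6.8260 mm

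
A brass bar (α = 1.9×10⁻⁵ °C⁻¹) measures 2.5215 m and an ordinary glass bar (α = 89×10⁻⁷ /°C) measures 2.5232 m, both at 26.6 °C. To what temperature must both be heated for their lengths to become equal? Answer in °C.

Equal length when α₁L₁ΔT − α₂L₂ΔT = L₂ − L₁ = 1.70×10⁻³ m
α₁L₁ = 4.79085×10⁻⁵, α₂L₂ = 2.245648×10⁻⁵ → Δ(αL) = 2.545202×10⁻⁵ m/K
ΔT = 1.70×10⁻³ / 2.545202×10⁻⁵ = 66.7923 K, so T = 26.6 + 66.7923 = 93.3923 °C

T = 93.39 °C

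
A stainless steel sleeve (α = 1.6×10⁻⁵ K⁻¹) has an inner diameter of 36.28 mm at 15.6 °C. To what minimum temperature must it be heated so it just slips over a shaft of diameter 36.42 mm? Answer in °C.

T = 257 °C

Required Δd = 36.42 − 36.28 = 0.14 mm
Δd = αd₀ΔT ⇒ ΔT = Δd/(αd₀) = 0.14 / (1.6×10⁻⁵ × 36.28) = 241.18 K
T_min = 15.6 + 241.18 = 256.78 °C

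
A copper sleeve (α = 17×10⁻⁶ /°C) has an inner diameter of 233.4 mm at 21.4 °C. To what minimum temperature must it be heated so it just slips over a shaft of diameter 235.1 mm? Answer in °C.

T = 450 °C

Required Δd = 235.1 − 233.4 = 1.7 mm
Δd = αd₀ΔT ⇒ ΔT = Δd/(αd₀) = 1.7 / (17×10⁻⁶ × 233.4) = 428.45 K
T_min = 21.4 + 428.45 = 449.85 °C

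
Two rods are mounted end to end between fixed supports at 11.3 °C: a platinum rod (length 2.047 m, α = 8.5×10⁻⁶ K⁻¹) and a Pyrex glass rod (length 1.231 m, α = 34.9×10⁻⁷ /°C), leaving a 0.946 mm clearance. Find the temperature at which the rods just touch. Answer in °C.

T = 54.9 °C

Gap closes when ΔL₁ + ΔL₂ = 0.946 mm = 9.46×10⁻⁴ m
(α₁L₁ + α₂L₂)ΔT = g
α₁L₁ + α₂L₂ = 8.5×10⁻⁶×2.047 + 34.9×10⁻⁷×1.231 = 2.169569×10⁻⁵ m/K
ΔT = 9.46×10⁻⁴ / 2.169569×10⁻⁵ = 43.603 K
T = 11.3 + 43.603 = 54.903 °C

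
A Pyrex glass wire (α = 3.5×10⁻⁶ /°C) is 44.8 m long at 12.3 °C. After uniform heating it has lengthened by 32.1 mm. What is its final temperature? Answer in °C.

T = 217 °C

ΔL = αL₀ΔT ⇒ ΔT = ΔL / (αL₀)
ΔT = 32.1×10⁻³ m / (3.5×10⁻⁶ × 44.8 m) = 204.72 K
T = 12.3 + 204.72 = 217.02 °C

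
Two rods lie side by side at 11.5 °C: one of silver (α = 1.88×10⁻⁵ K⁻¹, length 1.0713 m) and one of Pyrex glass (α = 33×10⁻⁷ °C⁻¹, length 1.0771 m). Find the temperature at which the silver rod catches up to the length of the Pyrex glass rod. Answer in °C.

T = 361.2 °C

Equal length when α₁L₁ΔT − α₂L₂ΔT = L₂ − L₁ = 5.80×10⁻³ m
α₁L₁ = 2.014044×10⁻⁵, α₂L₂ = 3.55443×10⁻⁶ → Δ(αL) = 1.658601×10⁻⁵ m/K
ΔT = 5.80×10⁻³ / 1.658601×10⁻⁵ = 349.692 K, so T = 11.5 + 349.692 = 361.192 °C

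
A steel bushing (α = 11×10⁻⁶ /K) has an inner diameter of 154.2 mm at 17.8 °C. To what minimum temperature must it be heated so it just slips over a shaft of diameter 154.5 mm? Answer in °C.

T = 195 °C

Required Δd = 154.5 − 154.2 = 0.3 mm
Δd = αd₀ΔT ⇒ ΔT = Δd/(αd₀) = 0.3 / (11×10⁻⁶ × 154.2) = 176.87 K
T_min = 17.8 + 176.87 = 194.67 °C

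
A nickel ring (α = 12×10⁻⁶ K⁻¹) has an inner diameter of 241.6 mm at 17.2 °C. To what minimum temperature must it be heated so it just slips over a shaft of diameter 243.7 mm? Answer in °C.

T = 742 °C

Required Δd = 243.7 − 241.6 = 2.1 mm
Δd = αd₀ΔT ⇒ ΔT = Δd/(αd₀) = 2.1 / (12×10⁻⁶ × 241.6) = 724.34 K
T_min = 17.2 + 724.34 = 741.54 °C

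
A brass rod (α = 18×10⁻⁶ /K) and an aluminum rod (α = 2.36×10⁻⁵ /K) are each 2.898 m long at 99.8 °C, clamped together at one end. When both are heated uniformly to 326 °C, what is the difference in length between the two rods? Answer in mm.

ΔT = 226.2 K
brass: ΔL = 18×10⁻⁶ × 2.898 m × 226.2 = 1.1799×10⁻² m = 11.799 mm
aluminum: ΔL = 2.36×10⁻⁵ × 2.898 m × 226.2 = 1.5470×10⁻² m = 15.470 mm
difference = 15.470 − 11.799 = 3.671 mm

3.67 mm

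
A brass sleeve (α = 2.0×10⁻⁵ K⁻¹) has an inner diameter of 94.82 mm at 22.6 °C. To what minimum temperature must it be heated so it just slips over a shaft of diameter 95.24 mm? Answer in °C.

T = 244 °C

Required Δd = 95.24 − 94.82 = 0.42 mm
Δd = αd₀ΔT ⇒ ΔT = Δd/(αd₀) = 0.42 / (2.0×10⁻⁵ × 94.82) = 221.47 K
T_min = 22.6 + 221.47 = 244.07 °C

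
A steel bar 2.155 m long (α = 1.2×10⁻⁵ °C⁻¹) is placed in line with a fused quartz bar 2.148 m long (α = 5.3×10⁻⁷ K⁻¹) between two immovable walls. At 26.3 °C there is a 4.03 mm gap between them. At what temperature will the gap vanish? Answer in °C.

T = 176 °C

Gap closes when ΔL₁ + ΔL₂ = 4.03 mm = 4.03×10⁻³ m
(α₁L₁ + α₂L₂)ΔT = g
α₁L₁ + α₂L₂ = 1.2×10⁻⁵×2.155 + 5.3×10⁻⁷×2.148 = 2.699844×10⁻⁵ m/K
ΔT = 4.03×10⁻³ / 2.699844×10⁻⁵ = 149.27 K
T = 26.3 + 149.27 = 175.57 °C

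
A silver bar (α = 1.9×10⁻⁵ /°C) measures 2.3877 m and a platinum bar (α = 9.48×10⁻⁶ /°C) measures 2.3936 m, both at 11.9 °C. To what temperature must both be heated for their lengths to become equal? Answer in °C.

T = 272.1 °C

L₁(1 + α₁ΔT) = L₂(1 + α₂ΔT) ⇒ ΔT = (L₂ − L₁)/(α₁L₁ − α₂L₂)
L₂ − L₁ = 2.3936 − 2.3877 = 5.90×10⁻³ m
α₁L₁ − α₂L₂ = 1.9×10⁻⁵×2.3877 − 9.48×10⁻⁶×2.3936 = 2.2674972×10⁻⁵ m/K
ΔT = 5.90×10⁻³ / 2.2674972×10⁻⁵ = 260.199 K
T = 11.9 + 260.199 = 272.099 °C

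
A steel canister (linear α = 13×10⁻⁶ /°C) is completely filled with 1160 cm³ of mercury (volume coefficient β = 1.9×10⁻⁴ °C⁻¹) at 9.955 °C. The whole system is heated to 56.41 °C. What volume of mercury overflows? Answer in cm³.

The canister also expands: β_container ≈ 3α = 3.9×10⁻⁵ /K
Net overflow = V₀(β_liq − 3α_cont)ΔT
β − 3α = 1.90×10⁻⁴ − 3.9×10⁻⁵ = 1.51×10⁻⁴ /K; ΔT = 46.455 K
ΔV = 1160 × 1.51×10⁻⁴ × 46.455 = 8.14 cm³

8.14 cm³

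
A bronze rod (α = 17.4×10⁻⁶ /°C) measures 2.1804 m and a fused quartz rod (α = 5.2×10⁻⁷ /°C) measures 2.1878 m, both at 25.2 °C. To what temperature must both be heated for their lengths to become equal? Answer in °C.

T = 226.3 °C

L₁(1 + α₁ΔT) = L₂(1 + α₂ΔT) ⇒ ΔT = (L₂ − L₁)/(α₁L₁ − α₂L₂)
L₂ − L₁ = 2.1878 − 2.1804 = 7.40×10⁻³ m
α₁L₁ − α₂L₂ = 17.4×10⁻⁶×2.1804 − 5.2×10⁻⁷×2.1878 = 3.6801304×10⁻⁵ m/K
ΔT = 7.40×10⁻³ / 3.6801304×10⁻⁵ = 201.080 K
T = 25.2 + 201.080 = 226.280 °C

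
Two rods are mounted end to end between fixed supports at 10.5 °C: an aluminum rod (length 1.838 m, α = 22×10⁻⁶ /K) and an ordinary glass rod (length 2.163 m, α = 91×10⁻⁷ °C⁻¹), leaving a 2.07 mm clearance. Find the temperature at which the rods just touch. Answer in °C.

T = 44.9 °C

Gap closes when ΔL₁ + ΔL₂ = 2.07 mm = 2.07×10⁻³ m
(α₁L₁ + α₂L₂)ΔT = g
α₁L₁ + α₂L₂ = 22×10⁻⁶×1.838 + 91×10⁻⁷×2.163 = 6.01193×10⁻⁵ m/K
ΔT = 2.07×10⁻³ / 6.01193×10⁻⁵ = 34.432 K
T = 10.5 + 34.432 = 44.932 °C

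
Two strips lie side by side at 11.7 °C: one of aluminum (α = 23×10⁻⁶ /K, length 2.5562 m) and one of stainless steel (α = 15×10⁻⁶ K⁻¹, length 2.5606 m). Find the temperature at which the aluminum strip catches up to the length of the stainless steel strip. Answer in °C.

T = 227.6 °C

L₁(1 + α₁ΔT) = L₂(1 + α₂ΔT) ⇒ ΔT = (L₂ − L₁)/(α₁L₁ − α₂L₂)
L₂ − L₁ = 2.5606 − 2.5562 = 4.40×10⁻³ m
α₁L₁ − α₂L₂ = 23×10⁻⁶×2.5562 − 15×10⁻⁶×2.5606 = 2.03836×10⁻⁵ m/K
ΔT = 4.40×10⁻³ / 2.03836×10⁻⁵ = 215.860 K
T = 11.7 + 215.860 = 227.560 °C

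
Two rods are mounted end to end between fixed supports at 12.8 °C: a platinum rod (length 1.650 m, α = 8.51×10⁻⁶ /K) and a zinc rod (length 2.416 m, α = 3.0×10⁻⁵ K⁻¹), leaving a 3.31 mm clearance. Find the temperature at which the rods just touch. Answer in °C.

T = 51.1 °C

α₁L₁ = 1.40415×10⁻⁵ m/K, α₂L₂ = 7.248×10⁻⁵ m/K → total 8.65215×10⁻⁵ m/K
ΔT = g/(α₁L₁+α₂L₂) = 3.31×10⁻³ / 8.65215×10⁻⁵ = 38.256 K
T = 12.8 + 38.256 = 51.056 °C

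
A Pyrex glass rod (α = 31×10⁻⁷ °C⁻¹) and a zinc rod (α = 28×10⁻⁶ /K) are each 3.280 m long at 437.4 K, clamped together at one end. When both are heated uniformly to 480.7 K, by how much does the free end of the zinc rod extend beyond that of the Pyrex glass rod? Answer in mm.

ΔT = 43.3 K
Pyrex glass: ΔL = 31×10⁻⁷ × 3.280 m × 43.3 = 4.4027×10⁻⁴ m = 0.44027 mm
zinc: ΔL = 28×10⁻⁶ × 3.280 m × 43.3 = 3.9767×10⁻³ m = 3.9767 mm
difference = 3.9767 − 0.44027 = 3.53643 mm

3.54 mm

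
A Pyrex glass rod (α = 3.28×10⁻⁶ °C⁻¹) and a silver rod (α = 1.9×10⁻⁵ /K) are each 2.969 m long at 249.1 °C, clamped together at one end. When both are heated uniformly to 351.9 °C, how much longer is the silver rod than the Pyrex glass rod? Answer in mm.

4.80 mm

ΔT = 102.8 K
Pyrex glass: ΔL = 3.28×10⁻⁶ × 2.969 m × 102.8 = 1.0011×10⁻³ m = 1.0011 mm
silver: ΔL = 1.9×10⁻⁵ × 2.969 m × 102.8 = 5.7991×10⁻³ m = 5.7991 mm
difference = 5.7991 − 1.0011 = 4.7980 mm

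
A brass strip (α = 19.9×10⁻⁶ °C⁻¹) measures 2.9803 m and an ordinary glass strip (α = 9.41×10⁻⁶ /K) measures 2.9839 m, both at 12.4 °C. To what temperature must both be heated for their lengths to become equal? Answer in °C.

T = 127.7 °C

L₁(1 + α₁ΔT) = L₂(1 + α₂ΔT) ⇒ ΔT = (L₂ − L₁)/(α₁L₁ − α₂L₂)
L₂ − L₁ = 2.9839 − 2.9803 = 3.60×10⁻³ m
α₁L₁ − α₂L₂ = 19.9×10⁻⁶×2.9803 − 9.41×10⁻⁶×2.9839 = 3.1229471×10⁻⁵ m/K
ΔT = 3.60×10⁻³ / 3.1229471×10⁻⁵ = 115.276 K
T = 12.4 + 115.276 = 127.676 °C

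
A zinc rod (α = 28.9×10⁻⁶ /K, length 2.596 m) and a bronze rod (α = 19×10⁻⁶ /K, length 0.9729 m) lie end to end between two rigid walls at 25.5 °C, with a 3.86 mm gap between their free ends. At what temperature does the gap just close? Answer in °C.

T = 66.8 °C

Gap closes when ΔL₁ + ΔL₂ = 3.86 mm = 3.86×10⁻³ m
(α₁L₁ + α₂L₂)ΔT = g
α₁L₁ + α₂L₂ = 28.9×10⁻⁶×2.596 + 19×10⁻⁶×0.9729 = 9.35095×10⁻⁵ m/K
ΔT = 3.86×10⁻³ / 9.35095×10⁻⁵ = 41.279 K
T = 25.5 + 41.279 = 66.779 °C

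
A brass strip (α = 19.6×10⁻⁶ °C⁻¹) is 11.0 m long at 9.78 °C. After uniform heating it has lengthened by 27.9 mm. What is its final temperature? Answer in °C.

ΔL = αL₀ΔT ⇒ ΔT = ΔL / (αL₀)
ΔT = 27.9×10⁻³ m / (19.6×10⁻⁶ × 11.0 m) = 129.41 K
T = 9.78 + 129.41 = 139.19 °C

T = 139 °C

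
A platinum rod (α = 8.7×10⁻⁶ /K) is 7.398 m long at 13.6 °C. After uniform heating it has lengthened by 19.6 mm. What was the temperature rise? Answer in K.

ΔL = αL₀ΔT ⇒ ΔT = ΔL / (αL₀)
ΔT = 19.6×10⁻³ m / (8.7×10⁻⁶ × 7.398 m) = 304.52 K

ΔT = 305 K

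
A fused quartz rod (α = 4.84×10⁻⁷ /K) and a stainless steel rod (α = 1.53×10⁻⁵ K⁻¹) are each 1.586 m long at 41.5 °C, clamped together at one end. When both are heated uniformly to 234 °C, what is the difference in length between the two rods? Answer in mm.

4.52 mm

ΔT = 192.5 K
fused quartz: ΔL = 4.84×10⁻⁷ × 1.586 m × 192.5 = 1.4777×10⁻⁴ m = 0.14777 mm
stainless steel: ΔL = 1.53×10⁻⁵ × 1.586 m × 192.5 = 4.6712×10⁻³ m = 4.6712 mm
difference = 4.6712 − 0.14777 = 4.52343 mm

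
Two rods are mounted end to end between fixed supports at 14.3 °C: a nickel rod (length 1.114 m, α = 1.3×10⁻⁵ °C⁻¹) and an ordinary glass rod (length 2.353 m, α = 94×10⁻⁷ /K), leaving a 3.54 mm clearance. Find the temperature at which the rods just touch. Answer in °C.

α₁L₁ = 1.4482×10⁻⁵ m/K, α₂L₂ = 2.21182×10⁻⁵ m/K → total 3.66002×10⁻⁵ m/K
ΔT = g/(α₁L₁+α₂L₂) = 3.54×10⁻³ / 3.66002×10⁻⁵ = 96.72 K
T = 14.3 + 96.72 = 111.02 °C

T = 111 °C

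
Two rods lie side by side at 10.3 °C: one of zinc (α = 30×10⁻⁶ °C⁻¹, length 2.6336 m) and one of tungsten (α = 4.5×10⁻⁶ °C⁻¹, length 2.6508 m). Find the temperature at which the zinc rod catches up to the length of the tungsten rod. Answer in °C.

L₁(1 + α₁ΔT) = L₂(1 + α₂ΔT) ⇒ ΔT = (L₂ − L₁)/(α₁L₁ − α₂L₂)
L₂ − L₁ = 2.6508 − 2.6336 = 1.72×10⁻² m
α₁L₁ − α₂L₂ = 30×10⁻⁶×2.6336 − 4.5×10⁻⁶×2.6508 = 6.70794×10⁻⁵ m/K
ΔT = 1.72×10⁻² / 6.70794×10⁻⁵ = 256.413 K
T = 10.3 + 256.413 = 266.713 °C

T = 266.7 °C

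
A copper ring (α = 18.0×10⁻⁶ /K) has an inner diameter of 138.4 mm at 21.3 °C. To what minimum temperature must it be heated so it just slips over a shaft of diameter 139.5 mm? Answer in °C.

T = 463 °C

Required Δd = 139.5 − 138.4 = 1.1 mm
Δd = αd₀ΔT ⇒ ΔT = Δd/(αd₀) = 1.1 / (18.0×10⁻⁶ × 138.4) = 441.55 K
T_min = 21.3 + 441.55 = 462.85 °C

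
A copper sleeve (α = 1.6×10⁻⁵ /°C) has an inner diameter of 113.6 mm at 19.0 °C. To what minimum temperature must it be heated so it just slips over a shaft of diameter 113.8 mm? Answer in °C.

Required Δd = 113.8 − 113.6 = 0.2 mm
Δd = αd₀ΔT ⇒ ΔT = Δd/(αd₀) = 0.2 / (1.6×10⁻⁵ × 113.6) = 110.04 K
T_min = 19.0 + 110.04 = 129.04 °C

T = 129 °C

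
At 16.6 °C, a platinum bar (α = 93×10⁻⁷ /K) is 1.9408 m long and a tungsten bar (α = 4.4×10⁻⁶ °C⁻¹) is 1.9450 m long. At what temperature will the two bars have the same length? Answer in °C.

Equal length when α₁L₁ΔT − α₂L₂ΔT = L₂ − L₁ = 4.20×10⁻³ m
α₁L₁ = 1.804944×10⁻⁵, α₂L₂ = 8.558×10⁻⁶ → Δ(αL) = 9.49144×10⁻⁶ m/K
ΔT = 4.20×10⁻³ / 9.49144×10⁻⁶ = 442.504 K, so T = 16.6 + 442.504 = 459.104 °C

T = 459.1 °C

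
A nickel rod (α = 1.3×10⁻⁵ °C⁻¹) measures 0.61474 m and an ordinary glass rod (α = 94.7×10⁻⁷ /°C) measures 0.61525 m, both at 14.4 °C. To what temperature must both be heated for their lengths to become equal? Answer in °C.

Equal length when α₁L₁ΔT − α₂L₂ΔT = L₂ − L₁ = 5.10×10⁻⁴ m
α₁L₁ = 7.99162×10⁻⁶, α₂L₂ = 5.8264175×10⁻⁶ → Δ(αL) = 2.1652025×10⁻⁶ m/K
ΔT = 5.10×10⁻⁴ / 2.1652025×10⁻⁶ = 235.544 K, so T = 14.4 + 235.544 = 249.944 °C

T = 249.9 °C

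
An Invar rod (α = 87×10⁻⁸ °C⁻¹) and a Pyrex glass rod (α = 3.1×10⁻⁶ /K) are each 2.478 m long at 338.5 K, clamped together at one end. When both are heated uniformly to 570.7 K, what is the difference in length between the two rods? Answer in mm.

ΔT = 232.2 K
Invar: ΔL = 87×10⁻⁸ × 2.478 m × 232.2 = 5.0059×10⁻⁴ m = 0.50059 mm
Pyrex glass: ΔL = 3.1×10⁻⁶ × 2.478 m × 232.2 = 1.7837×10⁻³ m = 1.7837 mm
difference = 1.7837 − 0.50059 = 1.28311 mm

1.28 mm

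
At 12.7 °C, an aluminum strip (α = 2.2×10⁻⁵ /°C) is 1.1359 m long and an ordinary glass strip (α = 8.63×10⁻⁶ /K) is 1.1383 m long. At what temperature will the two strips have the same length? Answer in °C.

Equal length when α₁L₁ΔT − α₂L₂ΔT = L₂ − L₁ = 2.40×10⁻³ m
α₁L₁ = 2.49898×10⁻⁵, α₂L₂ = 9.823529×10⁻⁶ → Δ(αL) = 1.5166271×10⁻⁵ m/K
ΔT = 2.40×10⁻³ / 1.5166271×10⁻⁵ = 158.246 K, so T = 12.7 + 158.246 = 170.946 °C

T = 170.9 °C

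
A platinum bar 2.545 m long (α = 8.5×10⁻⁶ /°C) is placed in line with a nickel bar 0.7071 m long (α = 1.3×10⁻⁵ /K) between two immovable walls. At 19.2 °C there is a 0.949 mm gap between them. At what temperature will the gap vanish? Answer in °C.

T = 50.0 °C

α₁L₁ = 2.16325×10⁻⁵ m/K, α₂L₂ = 9.1923×10⁻⁶ m/K → total 3.08248×10⁻⁵ m/K
ΔT = g/(α₁L₁+α₂L₂) = 9.49×10⁻⁴ / 3.08248×10⁻⁵ = 30.787 K
T = 19.2 + 30.787 = 49.987 °C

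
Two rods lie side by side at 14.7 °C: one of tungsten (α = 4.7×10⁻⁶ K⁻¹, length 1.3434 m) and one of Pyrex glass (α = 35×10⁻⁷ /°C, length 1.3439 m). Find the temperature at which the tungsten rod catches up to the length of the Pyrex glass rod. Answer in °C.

T = 325.2 °C

L₁(1 + α₁ΔT) = L₂(1 + α₂ΔT) ⇒ ΔT = (L₂ − L₁)/(α₁L₁ − α₂L₂)
L₂ − L₁ = 1.3439 − 1.3434 = 5.00×10⁻⁴ m
α₁L₁ − α₂L₂ = 4.7×10⁻⁶×1.3434 − 35×10⁻⁷×1.3439 = 1.61033×10⁻⁶ m/K
ΔT = 5.00×10⁻⁴ / 1.61033×10⁻⁶ = 310.495 K
T = 14.7 + 310.495 = 325.195 °C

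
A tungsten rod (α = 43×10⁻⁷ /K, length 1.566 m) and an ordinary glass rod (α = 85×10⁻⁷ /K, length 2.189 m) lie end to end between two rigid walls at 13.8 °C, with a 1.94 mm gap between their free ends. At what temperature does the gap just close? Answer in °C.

Gap closes when ΔL₁ + ΔL₂ = 1.94 mm = 1.94×10⁻³ m
(α₁L₁ + α₂L₂)ΔT = g
α₁L₁ + α₂L₂ = 43×10⁻⁷×1.566 + 85×10⁻⁷×2.189 = 2.53403×10⁻⁵ m/K
ΔT = 1.94×10⁻³ / 2.53403×10⁻⁵ = 76.558 K
T = 13.8 + 76.558 = 90.358 °C

T = 90.4 °C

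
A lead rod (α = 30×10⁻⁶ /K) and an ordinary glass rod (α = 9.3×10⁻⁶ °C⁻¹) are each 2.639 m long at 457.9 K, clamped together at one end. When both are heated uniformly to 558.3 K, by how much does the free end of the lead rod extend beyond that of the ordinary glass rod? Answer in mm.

5.48 mm

ΔT = 100.4 K
lead: ΔL = 30×10⁻⁶ × 2.639 m × 100.4 = 7.9487×10⁻³ m = 7.9487 mm
ordinary glass: ΔL = 9.3×10⁻⁶ × 2.639 m × 100.4 = 2.4641×10⁻³ m = 2.4641 mm
difference = 7.9487 − 2.4641 = 5.4846 mm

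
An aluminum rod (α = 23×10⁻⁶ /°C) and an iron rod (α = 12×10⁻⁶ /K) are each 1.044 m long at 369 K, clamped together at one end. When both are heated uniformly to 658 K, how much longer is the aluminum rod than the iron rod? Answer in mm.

ΔT = 289 K
aluminum: ΔL = 23×10⁻⁶ × 1.044 m × 289 = 6.9395×10⁻³ m = 6.9395 mm
iron: ΔL = 12×10⁻⁶ × 1.044 m × 289 = 3.6206×10⁻³ m = 3.6206 mm
difference = 6.9395 − 3.6206 = 3.3189 mm

3.32 mm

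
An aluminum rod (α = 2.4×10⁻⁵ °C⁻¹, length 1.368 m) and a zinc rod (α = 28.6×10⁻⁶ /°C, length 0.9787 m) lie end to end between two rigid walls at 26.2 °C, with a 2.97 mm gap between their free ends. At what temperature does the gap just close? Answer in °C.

α₁L₁ = 3.2832×10⁻⁵ m/K, α₂L₂ = 2.799082×10⁻⁵ m/K → total 6.082282×10⁻⁵ m/K
ΔT = g/(α₁L₁+α₂L₂) = 2.97×10⁻³ / 6.082282×10⁻⁵ = 48.830 K
T = 26.2 + 48.830 = 75.030 °C

T = 75.0 °C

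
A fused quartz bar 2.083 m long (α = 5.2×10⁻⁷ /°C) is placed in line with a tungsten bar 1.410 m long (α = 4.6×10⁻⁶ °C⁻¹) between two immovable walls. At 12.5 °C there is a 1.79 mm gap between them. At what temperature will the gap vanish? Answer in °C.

T = 249 °C

α₁L₁ = 1.08316×10⁻⁶ m/K, α₂L₂ = 6.486×10⁻⁶ m/K → total 7.56916×10⁻⁶ m/K
ΔT = g/(α₁L₁+α₂L₂) = 1.79×10⁻³ / 7.56916×10⁻⁶ = 236.49 K
T = 12.5 + 236.49 = 248.99 °C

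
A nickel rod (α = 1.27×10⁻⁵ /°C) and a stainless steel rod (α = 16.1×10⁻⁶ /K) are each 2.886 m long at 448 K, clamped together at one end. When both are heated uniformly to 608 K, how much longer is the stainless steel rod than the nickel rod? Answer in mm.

1.57 mm

ΔT = 160 K
nickel: ΔL = 1.27×10⁻⁵ × 2.886 m × 160 = 5.8644×10⁻³ m = 5.8644 mm
stainless steel: ΔL = 16.1×10⁻⁶ × 2.886 m × 160 = 7.4343×10⁻³ m = 7.4343 mm
difference = 7.4343 − 5.8644 = 1.5699 mm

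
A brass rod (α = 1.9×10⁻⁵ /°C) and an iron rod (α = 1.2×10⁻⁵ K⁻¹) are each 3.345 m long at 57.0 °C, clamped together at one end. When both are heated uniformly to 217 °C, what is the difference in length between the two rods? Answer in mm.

3.75 mm

ΔT = 160.0 K
brass: ΔL = 1.9×10⁻⁵ × 3.345 m × 160.0 = 1.0169×10⁻² m = 10.169 mm
iron: ΔL = 1.2×10⁻⁵ × 3.345 m × 160.0 = 6.4224×10⁻³ m = 6.4224 mm
difference = 10.169 − 6.4224 = 3.7466 mm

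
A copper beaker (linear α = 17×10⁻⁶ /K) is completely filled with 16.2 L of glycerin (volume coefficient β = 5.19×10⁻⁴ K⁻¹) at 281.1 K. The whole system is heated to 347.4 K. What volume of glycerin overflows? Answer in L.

The beaker also expands: β_container ≈ 3α = 5.1×10⁻⁵ /K
Net overflow = V₀(β_liq − 3α_cont)ΔT
β − 3α = 5.19×10⁻⁴ − 5.1×10⁻⁵ = 4.68×10⁻⁴ /K; ΔT = 66.3 K
ΔV = 16.2 × 4.68×10⁻⁴ × 66.3 = 0.503 L

0.503 L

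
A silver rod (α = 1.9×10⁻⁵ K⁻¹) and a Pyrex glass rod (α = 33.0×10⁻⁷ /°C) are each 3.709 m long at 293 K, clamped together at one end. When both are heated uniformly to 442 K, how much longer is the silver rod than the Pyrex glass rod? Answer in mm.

8.68 mm

ΔT = 149 K
silver: ΔL = 1.9×10⁻⁵ × 3.709 m × 149 = 1.0500×10⁻² m = 10.500 mm
Pyrex glass: ΔL = 33.0×10⁻⁷ × 3.709 m × 149 = 1.8237×10⁻³ m = 1.8237 mm
difference = 10.500 − 1.8237 = 8.6763 mm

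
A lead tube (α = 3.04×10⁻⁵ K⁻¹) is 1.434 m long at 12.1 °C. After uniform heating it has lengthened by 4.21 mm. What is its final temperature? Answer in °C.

ΔL = αL₀ΔT ⇒ ΔT = ΔL / (αL₀)
ΔT = 4.21×10⁻³ m / (3.04×10⁻⁵ × 1.434 m) = 96.57 K
T = 12.1 + 96.57 = 108.67 °C

T = 109 °C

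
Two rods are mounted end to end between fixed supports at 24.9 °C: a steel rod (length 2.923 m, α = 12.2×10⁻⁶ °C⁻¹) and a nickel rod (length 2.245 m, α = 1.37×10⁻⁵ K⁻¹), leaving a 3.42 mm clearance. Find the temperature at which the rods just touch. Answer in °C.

T = 76.4 °C

Gap closes when ΔL₁ + ΔL₂ = 3.42 mm = 3.42×10⁻³ m
(α₁L₁ + α₂L₂)ΔT = g
α₁L₁ + α₂L₂ = 12.2×10⁻⁶×2.923 + 1.37×10⁻⁵×2.245 = 6.64171×10⁻⁵ m/K
ΔT = 3.42×10⁻³ / 6.64171×10⁻⁵ = 51.493 K
T = 24.9 + 51.493 = 76.393 °C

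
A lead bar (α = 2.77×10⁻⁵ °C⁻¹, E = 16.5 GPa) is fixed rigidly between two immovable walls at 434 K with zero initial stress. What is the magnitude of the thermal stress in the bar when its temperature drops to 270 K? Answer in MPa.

Fully constrained: the free strain ε = αΔT is blocked, so σ = Eε = EαΔT.
|ΔT| = 164 K
σ = 16.5×10⁹ × 2.77×10⁻⁵ × 164 = 7.50×10⁷ Pa

σ = 75.0 MPa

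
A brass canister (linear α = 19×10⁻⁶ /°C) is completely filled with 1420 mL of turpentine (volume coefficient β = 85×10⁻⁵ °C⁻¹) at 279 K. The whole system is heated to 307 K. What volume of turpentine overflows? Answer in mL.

The canister also expands: β_container ≈ 3α = 5.7×10⁻⁵ /K
Net overflow = V₀(β_liq − 3α_cont)ΔT
β − 3α = 8.50×10⁻⁴ − 5.7×10⁻⁵ = 7.93×10⁻⁴ /K; ΔT = 28 K
ΔV = 1420 × 7.93×10⁻⁴ × 28 = 31.5 mL

31.5 mL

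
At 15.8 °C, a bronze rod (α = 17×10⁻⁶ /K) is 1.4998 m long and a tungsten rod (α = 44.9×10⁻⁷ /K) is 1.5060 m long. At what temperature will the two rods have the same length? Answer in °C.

T = 346.7 °C

L₁(1 + α₁ΔT) = L₂(1 + α₂ΔT) ⇒ ΔT = (L₂ − L₁)/(α₁L₁ − α₂L₂)
L₂ − L₁ = 1.5060 − 1.4998 = 6.20×10⁻³ m
α₁L₁ − α₂L₂ = 17×10⁻⁶×1.4998 − 44.9×10⁻⁷×1.5060 = 1.873466×10⁻⁵ m/K
ΔT = 6.20×10⁻³ / 1.873466×10⁻⁵ = 330.937 K
T = 15.8 + 330.937 = 346.737 °C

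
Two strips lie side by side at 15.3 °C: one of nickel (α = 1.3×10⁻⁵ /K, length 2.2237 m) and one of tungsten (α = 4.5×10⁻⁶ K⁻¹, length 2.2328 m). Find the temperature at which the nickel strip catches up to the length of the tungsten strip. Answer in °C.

T = 497.8 °C

Equal length when α₁L₁ΔT − α₂L₂ΔT = L₂ − L₁ = 9.10×10⁻³ m
α₁L₁ = 2.89081×10⁻⁵, α₂L₂ = 1.00476×10⁻⁵ → Δ(αL) = 1.88605×10⁻⁵ m/K
ΔT = 9.10×10⁻³ / 1.88605×10⁻⁵ = 482.490 K, so T = 15.3 + 482.490 = 497.790 °C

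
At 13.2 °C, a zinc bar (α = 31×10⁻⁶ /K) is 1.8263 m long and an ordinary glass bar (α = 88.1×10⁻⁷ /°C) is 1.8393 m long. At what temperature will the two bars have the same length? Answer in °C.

T = 334.9 °C

L₁(1 + α₁ΔT) = L₂(1 + α₂ΔT) ⇒ ΔT = (L₂ − L₁)/(α₁L₁ − α₂L₂)
L₂ − L₁ = 1.8393 − 1.8263 = 1.30×10⁻² m
α₁L₁ − α₂L₂ = 31×10⁻⁶×1.8263 − 88.1×10⁻⁷×1.8393 = 4.0411067×10⁻⁵ m/K
ΔT = 1.30×10⁻² / 4.0411067×10⁻⁵ = 321.694 K
T = 13.2 + 321.694 = 334.894 °C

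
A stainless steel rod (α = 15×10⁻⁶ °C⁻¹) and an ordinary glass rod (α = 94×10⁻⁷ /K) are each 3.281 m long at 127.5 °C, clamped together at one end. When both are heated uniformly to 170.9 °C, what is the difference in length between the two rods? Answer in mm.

ΔT = 43.4 K
stainless steel: ΔL = 15×10⁻⁶ × 3.281 m × 43.4 = 2.1359×10⁻³ m = 2.1359 mm
ordinary glass: ΔL = 94×10⁻⁷ × 3.281 m × 43.4 = 1.3385×10⁻³ m = 1.3385 mm
difference = 2.1359 − 1.3385 = 0.7974 mm

0.797 mm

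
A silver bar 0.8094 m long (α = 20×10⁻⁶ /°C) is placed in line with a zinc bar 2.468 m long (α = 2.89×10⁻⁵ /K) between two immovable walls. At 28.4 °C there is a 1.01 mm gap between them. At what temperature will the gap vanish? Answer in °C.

T = 39.9 °C

Gap closes when ΔL₁ + ΔL₂ = 1.01 mm = 1.01×10⁻³ m
(α₁L₁ + α₂L₂)ΔT = g
α₁L₁ + α₂L₂ = 20×10⁻⁶×0.8094 + 2.89×10⁻⁵×2.468 = 8.75132×10⁻⁵ m/K
ΔT = 1.01×10⁻³ / 8.75132×10⁻⁵ = 11.541 K
T = 28.4 + 11.541 = 39.941 °C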